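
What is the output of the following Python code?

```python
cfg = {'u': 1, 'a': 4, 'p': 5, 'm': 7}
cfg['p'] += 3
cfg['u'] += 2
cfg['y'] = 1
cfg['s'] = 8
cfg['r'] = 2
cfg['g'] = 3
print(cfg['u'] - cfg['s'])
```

cfg['p'] = 5+3 = 8 → {'u': 1, 'a': 4, 'p': 8, 'm': 7}
cfg['u'] = 1+2 = 3 → {'u': 3, 'a': 4, 'p': 8, 'm': 7}
cfg['y'] = 1 → {'u': 3, 'a': 4, 'p': 8, 'm': 7, 'y': 1}
cfg['s'] = 8 → {'u': 3, 'a': 4, 'p': 8, 'm': 7, 'y': 1, 's': 8}
cfg['r'] = 2 → {'u': 3, 'a': 4, 'p': 8, 'm': 7, 'y': 1, 's': 8, 'r': 2}
cfg['g'] = 3 → {'u': 3, 'a': 4, 'p': 8, 'm': 7, 'y': 1, 's': 8, 'r': 2, 'g': 3}
cfg['u']-cfg['s'] = 3-8 = -5

-5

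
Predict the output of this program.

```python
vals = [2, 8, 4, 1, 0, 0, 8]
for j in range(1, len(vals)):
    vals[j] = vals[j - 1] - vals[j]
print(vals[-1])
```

-19

j=1: vals[1] = 2-8 = -6 → [2, -6, 4, 1, 0, 0, 8]
j=2: vals[2] = (-6)-4 = -10 → [2, -6, -10, 1, 0, 0, 8]
j=3: vals[3] = (-10)-1 = -11 → [2, -6, -10, -11, 0, 0, 8]
j=4: vals[4] = (-11)-0 = -11 → [2, -6, -10, -11, -11, 0, 8]
j=5: vals[5] = (-11)-0 = -11 → [2, -6, -10, -11, -11, -11, 8]
j=6: vals[6] = (-11)-8 = -19 → [2, -6, -10, -11, -11, -11, -19]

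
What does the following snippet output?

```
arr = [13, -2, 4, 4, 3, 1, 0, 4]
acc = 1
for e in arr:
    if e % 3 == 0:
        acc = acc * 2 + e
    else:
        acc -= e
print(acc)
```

-72

e=13: not %3==0, acc = 1-13 = -12
e=-2: not %3==0, acc = (-12)-(-2) = -10
e=4: not %3==0, acc = (-10)-4 = -14
e=4: not %3==0, acc = (-14)-4 = -18
e=3: %3==0, acc = (-18)*2+3 = -33
e=1: not %3==0, acc = (-33)-1 = -34
e=0: %3==0, acc = (-34)*2+0 = -68
e=4: not %3==0, acc = (-68)-4 = -72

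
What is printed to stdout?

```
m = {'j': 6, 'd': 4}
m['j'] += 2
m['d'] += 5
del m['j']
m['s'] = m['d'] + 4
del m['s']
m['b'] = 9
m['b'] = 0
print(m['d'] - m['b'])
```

m['j'] = 6+2 = 8 → {'j': 8, 'd': 4}
m['d'] = 4+5 = 9 → {'j': 8, 'd': 9}
del 'j' → {'d': 9}
m['s'] = m['d']+4 = 13 → {'d': 9, 's': 13}
del 's' → {'d': 9}
m['b'] = 9 → {'d': 9, 'b': 9}
m['b'] = 0 → {'d': 9, 'b': 0}
m['d']-m['b'] = 9-0 = 9

9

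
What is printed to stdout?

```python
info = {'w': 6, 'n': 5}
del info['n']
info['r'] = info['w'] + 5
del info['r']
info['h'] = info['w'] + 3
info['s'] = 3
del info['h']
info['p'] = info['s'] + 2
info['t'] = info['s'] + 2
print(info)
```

{'w': 6, 's': 3, 'p': 5, 't': 5}

del 'n' → {'w': 6}
info['r'] = info['w']+5 = 11 → {'w': 6, 'r': 11}
del 'r' → {'w': 6}
info['h'] = info['w']+3 = 9 → {'w': 6, 'h': 9}
info['s'] = 3 → {'w': 6, 'h': 9, 's': 3}
del 'h' → {'w': 6, 's': 3}
info['p'] = info['s']+2 = 5 → {'w': 6, 's': 3, 'p': 5}
info['t'] = info['s']+2 = 5 → {'w': 6, 's': 3, 'p': 5, 't': 5}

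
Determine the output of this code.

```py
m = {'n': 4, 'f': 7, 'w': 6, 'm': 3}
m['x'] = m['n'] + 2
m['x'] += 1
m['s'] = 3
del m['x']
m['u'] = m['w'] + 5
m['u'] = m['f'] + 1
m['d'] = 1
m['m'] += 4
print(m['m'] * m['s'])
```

21

m['x'] = m['n']+2 = 6 → {'n': 4, 'f': 7, 'w': 6, 'm': 3, 'x': 6}
m['x'] = 6+1 = 7 → {'n': 4, 'f': 7, 'w': 6, 'm': 3, 'x': 7}
m['s'] = 3 → {'n': 4, 'f': 7, 'w': 6, 'm': 3, 'x': 7, 's': 3}
del 'x' → {'n': 4, 'f': 7, 'w': 6, 'm': 3, 's': 3}
m['u'] = m['w']+5 = 11 → {'n': 4, 'f': 7, 'w': 6, 'm': 3, 's': 3, 'u': 11}
m['u'] = m['f']+1 = 8 → {'n': 4, 'f': 7, 'w': 6, 'm': 3, 's': 3, 'u': 8}
m['d'] = 1 → {'n': 4, 'f': 7, 'w': 6, 'm': 3, 's': 3, 'u': 8, 'd': 1}
m['m'] = 3+4 = 7 → {'n': 4, 'f': 7, 'w': 6, 'm': 7, 's': 3, 'u': 8, 'd': 1}
m['m']*m['s'] = 7*3 = 21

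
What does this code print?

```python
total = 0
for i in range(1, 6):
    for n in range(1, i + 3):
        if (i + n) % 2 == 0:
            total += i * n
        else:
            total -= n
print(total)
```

i=1,n=1: even sum, total = 0+1 = 1
i=1,n=2: odd sum, total = 1-2 = -1
i=1,n=3: even sum, total = (-1)+3 = 2
i=2,n=1: odd sum, total = 2-1 = 1
i=2,n=2: even sum, total = 1+4 = 5
i=2,n=3: odd sum, total = 5-3 = 2
i=2,n=4: even sum, total = 2+8 = 10
i=3,n=1: even sum, total = 10+3 = 13
i=3,n=2: odd sum, total = 13-2 = 11
i=3,n=3: even sum, total = 11+9 = 20
i=3,n=4: odd sum, total = 20-4 = 16
i=3,n=5: even sum, total = 16+15 = 31
i=4,n=1: odd sum, total = 31-1 = 30
i=4,n=2: even sum, total = 30+8 = 38
i=4,n=3: odd sum, total = 38-3 = 35
i=4,n=4: even sum, total = 35+16 = 51
i=4,n=5: odd sum, total = 51-5 = 46
i=4,n=6: even sum, total = 46+24 = 70
i=5,n=1: even sum, total = 70+5 = 75
i=5,n=2: odd sum, total = 75-2 = 73
i=5,n=3: even sum, total = 73+15 = 88
i=5,n=4: odd sum, total = 88-4 = 84
i=5,n=5: even sum, total = 84+25 = 109
i=5,n=6: odd sum, total = 109-6 = 103
i=5,n=7: even sum, total = 103+35 = 138

138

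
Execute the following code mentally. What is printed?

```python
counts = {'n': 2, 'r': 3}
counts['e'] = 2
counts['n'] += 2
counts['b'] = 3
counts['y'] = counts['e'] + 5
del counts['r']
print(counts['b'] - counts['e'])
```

1

counts['e'] = 2 → {'n': 2, 'r': 3, 'e': 2}
counts['n'] = 2+2 = 4 → {'n': 4, 'r': 3, 'e': 2}
counts['b'] = 3 → {'n': 4, 'r': 3, 'e': 2, 'b': 3}
counts['y'] = counts['e']+5 = 7 → {'n': 4, 'r': 3, 'e': 2, 'b': 3, 'y': 7}
del 'r' → {'n': 4, 'e': 2, 'b': 3, 'y': 7}
counts['b']-counts['e'] = 3-2 = 1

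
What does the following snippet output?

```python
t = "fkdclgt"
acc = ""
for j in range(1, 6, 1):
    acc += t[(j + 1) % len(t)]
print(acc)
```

dclgt

j=1: add t[2]='d' → 'd'
j=2: add t[3]='c' → 'dc'
j=3: add t[4]='l' → 'dcl'
j=4: add t[5]='g' → 'dclg'
j=5: add t[6]='t' → 'dclgt'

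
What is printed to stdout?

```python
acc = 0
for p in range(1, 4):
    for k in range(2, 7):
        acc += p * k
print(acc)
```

p=1,k=2: acc = 0+2 = 2
p=1,k=3: acc = 2+3 = 5
p=1,k=4: acc = 5+4 = 9
p=1,k=5: acc = 9+5 = 14
p=1,k=6: acc = 14+6 = 20
p=2,k=2: acc = 20+4 = 24
p=2,k=3: acc = 24+6 = 30
p=2,k=4: acc = 30+8 = 38
p=2,k=5: acc = 38+10 = 48
p=2,k=6: acc = 48+12 = 60
p=3,k=2: acc = 60+6 = 66
p=3,k=3: acc = 66+9 = 75
p=3,k=4: acc = 75+12 = 87
p=3,k=5: acc = 87+15 = 102
p=3,k=6: acc = 102+18 = 120

120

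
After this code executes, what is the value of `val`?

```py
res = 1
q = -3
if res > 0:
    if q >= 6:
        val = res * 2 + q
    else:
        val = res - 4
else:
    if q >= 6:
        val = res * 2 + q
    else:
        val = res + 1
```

res=1, q=-3
res > 0 is True; q >= 6 is False
→ val = res - 4 = -3

-3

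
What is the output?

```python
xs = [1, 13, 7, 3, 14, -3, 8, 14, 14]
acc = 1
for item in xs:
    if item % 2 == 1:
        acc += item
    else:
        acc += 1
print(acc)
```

item=1: odd, acc = 1+1 = 2
item=13: odd, acc = 2+13 = 15
item=7: odd, acc = 15+7 = 22
item=3: odd, acc = 22+3 = 25
item=14: not odd, acc = 25+1 = 26
item=-3: odd, acc = 26+(-3) = 23
item=8: not odd, acc = 23+1 = 24
item=14: not odd, acc = 24+1 = 25
item=14: not odd, acc = 25+1 = 26

26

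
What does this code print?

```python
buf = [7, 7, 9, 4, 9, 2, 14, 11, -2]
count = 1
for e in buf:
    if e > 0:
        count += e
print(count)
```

64

e=7: >0, count = 1+7 = 8
e=7: >0, count = 8+7 = 15
e=9: >0, count = 15+9 = 24
e=4: >0, count = 24+4 = 28
e=9: >0, count = 28+9 = 37
e=2: >0, count = 37+2 = 39
e=14: >0, count = 39+14 = 53
e=11: >0, count = 53+11 = 64
e=-2: not >0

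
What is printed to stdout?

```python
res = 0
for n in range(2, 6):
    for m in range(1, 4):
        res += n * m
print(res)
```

84

n=2,m=1: res = 0+2 = 2
n=2,m=2: res = 2+4 = 6
n=2,m=3: res = 6+6 = 12
n=3,m=1: res = 12+3 = 15
n=3,m=2: res = 15+6 = 21
n=3,m=3: res = 21+9 = 30
n=4,m=1: res = 30+4 = 34
n=4,m=2: res = 34+8 = 42
n=4,m=3: res = 42+12 = 54
n=5,m=1: res = 54+5 = 59
n=5,m=2: res = 59+10 = 69
n=5,m=3: res = 69+15 = 84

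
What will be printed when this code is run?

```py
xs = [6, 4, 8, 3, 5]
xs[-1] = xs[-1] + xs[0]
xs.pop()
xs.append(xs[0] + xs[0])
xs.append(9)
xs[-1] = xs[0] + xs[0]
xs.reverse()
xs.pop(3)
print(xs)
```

xs[-1] = xs[-1]+xs[0] = 5+6 = 11 → [6, 4, 8, 3, 11]
pop() removes 11 → [6, 4, 8, 3]
append xs[0]+xs[0] = 6+6 = 12 → [6, 4, 8, 3, 12]
append 9 → [6, 4, 8, 3, 12, 9]
xs[-1] = xs[0]+xs[0] = 6+6 = 12 → [6, 4, 8, 3, 12, 12]
reverse → [12, 12, 3, 8, 4, 6]
pop(3) removes 8 → [12, 12, 3, 4, 6]

[12, 12, 3, 4, 6]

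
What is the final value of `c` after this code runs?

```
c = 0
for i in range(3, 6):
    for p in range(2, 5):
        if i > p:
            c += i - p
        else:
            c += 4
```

i=3,p=2: 3>2, c = 0+1 = 1
i=3,p=3: not 3>3, c = 1+4 = 5
i=3,p=4: not 3>4, c = 5+4 = 9
i=4,p=2: 4>2, c = 9+2 = 11
i=4,p=3: 4>3, c = 11+1 = 12
i=4,p=4: not 4>4, c = 12+4 = 16
i=5,p=2: 5>2, c = 16+3 = 19
i=5,p=3: 5>3, c = 19+2 = 21
i=5,p=4: 5>4, c = 21+1 = 22

22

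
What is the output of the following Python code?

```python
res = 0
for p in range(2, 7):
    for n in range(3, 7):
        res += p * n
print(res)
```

p=2,n=3: res = 0+6 = 6
p=2,n=4: res = 6+8 = 14
p=2,n=5: res = 14+10 = 24
p=2,n=6: res = 24+12 = 36
p=3,n=3: res = 36+9 = 45
p=3,n=4: res = 45+12 = 57
p=3,n=5: res = 57+15 = 72
p=3,n=6: res = 72+18 = 90
p=4,n=3: res = 90+12 = 102
p=4,n=4: res = 102+16 = 118
p=4,n=5: res = 118+20 = 138
p=4,n=6: res = 138+24 = 162
p=5,n=3: res = 162+15 = 177
p=5,n=4: res = 177+20 = 197
p=5,n=5: res = 197+25 = 222
p=5,n=6: res = 222+30 = 252
p=6,n=3: res = 252+18 = 270
p=6,n=4: res = 270+24 = 294
p=6,n=5: res = 294+30 = 324
p=6,n=6: res = 324+36 = 360

360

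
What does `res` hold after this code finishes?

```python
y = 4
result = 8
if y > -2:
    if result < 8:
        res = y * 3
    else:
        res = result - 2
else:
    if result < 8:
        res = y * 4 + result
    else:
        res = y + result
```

6

y=4, result=8
y > -2 is True; result < 8 is False
→ res = result - 2 = 6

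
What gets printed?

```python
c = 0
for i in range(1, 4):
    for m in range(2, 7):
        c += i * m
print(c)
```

i=1,m=2: c = 0+2 = 2
i=1,m=3: c = 2+3 = 5
i=1,m=4: c = 5+4 = 9
i=1,m=5: c = 9+5 = 14
i=1,m=6: c = 14+6 = 20
i=2,m=2: c = 20+4 = 24
i=2,m=3: c = 24+6 = 30
i=2,m=4: c = 30+8 = 38
i=2,m=5: c = 38+10 = 48
i=2,m=6: c = 48+12 = 60
i=3,m=2: c = 60+6 = 66
i=3,m=3: c = 66+9 = 75
i=3,m=4: c = 75+12 = 87
i=3,m=5: c = 87+15 = 102
i=3,m=6: c = 102+18 = 120

120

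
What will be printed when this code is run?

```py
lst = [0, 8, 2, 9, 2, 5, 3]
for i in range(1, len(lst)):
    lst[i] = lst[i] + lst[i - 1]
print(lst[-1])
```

i=1: lst[1] = 8+0 = 8 → [0, 8, 2, 9, 2, 5, 3]
i=2: lst[2] = 2+8 = 10 → [0, 8, 10, 9, 2, 5, 3]
i=3: lst[3] = 9+10 = 19 → [0, 8, 10, 19, 2, 5, 3]
i=4: lst[4] = 2+19 = 21 → [0, 8, 10, 19, 21, 5, 3]
i=5: lst[5] = 5+21 = 26 → [0, 8, 10, 19, 21, 26, 3]
i=6: lst[6] = 3+26 = 29 → [0, 8, 10, 19, 21, 26, 29]

29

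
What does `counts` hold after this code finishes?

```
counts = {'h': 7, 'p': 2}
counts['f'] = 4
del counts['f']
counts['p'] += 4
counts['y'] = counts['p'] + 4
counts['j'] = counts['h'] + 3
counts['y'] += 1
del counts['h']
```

{'p': 6, 'y': 11, 'j': 10}

counts['f'] = 4 → {'h': 7, 'p': 2, 'f': 4}
del 'f' → {'h': 7, 'p': 2}
counts['p'] = 2+4 = 6 → {'h': 7, 'p': 6}
counts['y'] = counts['p']+4 = 10 → {'h': 7, 'p': 6, 'y': 10}
counts['j'] = counts['h']+3 = 10 → {'h': 7, 'p': 6, 'y': 10, 'j': 10}
counts['y'] = 10+1 = 11 → {'h': 7, 'p': 6, 'y': 11, 'j': 10}
del 'h' → {'p': 6, 'y': 11, 'j': 10}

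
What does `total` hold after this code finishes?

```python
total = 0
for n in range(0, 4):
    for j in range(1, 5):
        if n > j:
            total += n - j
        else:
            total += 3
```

43

n=0,j=1: not 0>1, total = 0+3 = 3
n=0,j=2: not 0>2, total = 3+3 = 6
n=0,j=3: not 0>3, total = 6+3 = 9
n=0,j=4: not 0>4, total = 9+3 = 12
n=1,j=1: not 1>1, total = 12+3 = 15
n=1,j=2: not 1>2, total = 15+3 = 18
n=1,j=3: not 1>3, total = 18+3 = 21
n=1,j=4: not 1>4, total = 21+3 = 24
n=2,j=1: 2>1, total = 24+1 = 25
n=2,j=2: not 2>2, total = 25+3 = 28
n=2,j=3: not 2>3, total = 28+3 = 31
n=2,j=4: not 2>4, total = 31+3 = 34
n=3,j=1: 3>1, total = 34+2 = 36
n=3,j=2: 3>2, total = 36+1 = 37
n=3,j=3: not 3>3, total = 37+3 = 40
n=3,j=4: not 3>4, total = 40+3 = 43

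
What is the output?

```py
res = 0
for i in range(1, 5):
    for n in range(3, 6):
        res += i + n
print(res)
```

i=1,n=3: res = 0+4 = 4
i=1,n=4: res = 4+5 = 9
i=1,n=5: res = 9+6 = 15
i=2,n=3: res = 15+5 = 20
i=2,n=4: res = 20+6 = 26
i=2,n=5: res = 26+7 = 33
i=3,n=3: res = 33+6 = 39
i=3,n=4: res = 39+7 = 46
i=3,n=5: res = 46+8 = 54
i=4,n=3: res = 54+7 = 61
i=4,n=4: res = 61+8 = 69
i=4,n=5: res = 69+9 = 78

78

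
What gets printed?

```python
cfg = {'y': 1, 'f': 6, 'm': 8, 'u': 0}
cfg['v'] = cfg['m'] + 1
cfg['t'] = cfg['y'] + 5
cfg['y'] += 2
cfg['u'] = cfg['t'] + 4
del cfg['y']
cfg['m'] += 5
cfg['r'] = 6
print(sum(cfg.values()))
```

cfg['v'] = cfg['m']+1 = 9 → {'y': 1, 'f': 6, 'm': 8, 'u': 0, 'v': 9}
cfg['t'] = cfg['y']+5 = 6 → {'y': 1, 'f': 6, 'm': 8, 'u': 0, 'v': 9, 't': 6}
cfg['y'] = 1+2 = 3 → {'y': 3, 'f': 6, 'm': 8, 'u': 0, 'v': 9, 't': 6}
cfg['u'] = cfg['t']+4 = 10 → {'y': 3, 'f': 6, 'm': 8, 'u': 10, 'v': 9, 't': 6}
del 'y' → {'f': 6, 'm': 8, 'u': 10, 'v': 9, 't': 6}
cfg['m'] = 8+5 = 13 → {'f': 6, 'm': 13, 'u': 10, 'v': 9, 't': 6}
cfg['r'] = 6 → {'f': 6, 'm': 13, 'u': 10, 'v': 9, 't': 6, 'r': 6}
sum of values = 50

50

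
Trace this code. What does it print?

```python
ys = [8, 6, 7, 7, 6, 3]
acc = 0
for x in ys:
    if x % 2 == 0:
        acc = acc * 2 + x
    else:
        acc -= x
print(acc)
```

x=8: even, acc = 0*2+8 = 8
x=6: even, acc = 8*2+6 = 22
x=7: not even, acc = 22-7 = 15
x=7: not even, acc = 15-7 = 8
x=6: even, acc = 8*2+6 = 22
x=3: not even, acc = 22-3 = 19

19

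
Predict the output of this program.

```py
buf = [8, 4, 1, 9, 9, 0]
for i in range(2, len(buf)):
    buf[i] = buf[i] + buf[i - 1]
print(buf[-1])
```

23

i=2: buf[2] = 1+4 = 5 → [8, 4, 5, 9, 9, 0]
i=3: buf[3] = 9+5 = 14 → [8, 4, 5, 14, 9, 0]
i=4: buf[4] = 9+14 = 23 → [8, 4, 5, 14, 23, 0]
i=5: buf[5] = 0+23 = 23 → [8, 4, 5, 14, 23, 23]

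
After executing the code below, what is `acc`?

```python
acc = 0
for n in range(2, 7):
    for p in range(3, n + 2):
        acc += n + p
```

n=2,p=3: acc = 0+5 = 5
n=3,p=3: acc = 5+6 = 11
n=3,p=4: acc = 11+7 = 18
n=4,p=3: acc = 18+7 = 25
n=4,p=4: acc = 25+8 = 33
n=4,p=5: acc = 33+9 = 42
n=5,p=3: acc = 42+8 = 50
n=5,p=4: acc = 50+9 = 59
n=5,p=5: acc = 59+10 = 69
n=5,p=6: acc = 69+11 = 80
n=6,p=3: acc = 80+9 = 89
n=6,p=4: acc = 89+10 = 99
n=6,p=5: acc = 99+11 = 110
n=6,p=6: acc = 110+12 = 122
n=6,p=7: acc = 122+13 = 135

135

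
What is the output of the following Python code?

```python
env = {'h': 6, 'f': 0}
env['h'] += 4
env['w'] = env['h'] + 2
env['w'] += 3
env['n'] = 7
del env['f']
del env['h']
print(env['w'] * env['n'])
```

env['h'] = 6+4 = 10 → {'h': 10, 'f': 0}
env['w'] = env['h']+2 = 12 → {'h': 10, 'f': 0, 'w': 12}
env['w'] = 12+3 = 15 → {'h': 10, 'f': 0, 'w': 15}
env['n'] = 7 → {'h': 10, 'f': 0, 'w': 15, 'n': 7}
del 'f' → {'h': 10, 'w': 15, 'n': 7}
del 'h' → {'w': 15, 'n': 7}
env['w']*env['n'] = 15*7 = 105

105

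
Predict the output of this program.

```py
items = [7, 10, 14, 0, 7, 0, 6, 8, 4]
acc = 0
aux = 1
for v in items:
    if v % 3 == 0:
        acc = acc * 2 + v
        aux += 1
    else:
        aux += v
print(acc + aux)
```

v=7: not %3==0; aux=8
v=10: not %3==0; aux=18
v=14: not %3==0; aux=32
v=0: %3==0, acc = 0*2+0 = 0; aux=33
v=7: not %3==0; aux=40
v=0: %3==0, acc = 0*2+0 = 0; aux=41
v=6: %3==0, acc = 0*2+6 = 6; aux=42
v=8: not %3==0; aux=50
v=4: not %3==0; aux=54
acc+aux = 6+54 = 60

60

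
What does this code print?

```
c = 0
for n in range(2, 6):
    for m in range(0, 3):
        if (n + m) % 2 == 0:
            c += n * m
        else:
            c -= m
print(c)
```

n=2,m=0: even sum, c = 0+0 = 0
n=2,m=1: odd sum, c = 0-1 = -1
n=2,m=2: even sum, c = (-1)+4 = 3
n=3,m=0: odd sum, c = 3-0 = 3
n=3,m=1: even sum, c = 3+3 = 6
n=3,m=2: odd sum, c = 6-2 = 4
n=4,m=0: even sum, c = 4+0 = 4
n=4,m=1: odd sum, c = 4-1 = 3
n=4,m=2: even sum, c = 3+8 = 11
n=5,m=0: odd sum, c = 11-0 = 11
n=5,m=1: even sum, c = 11+5 = 16
n=5,m=2: odd sum, c = 16-2 = 14

14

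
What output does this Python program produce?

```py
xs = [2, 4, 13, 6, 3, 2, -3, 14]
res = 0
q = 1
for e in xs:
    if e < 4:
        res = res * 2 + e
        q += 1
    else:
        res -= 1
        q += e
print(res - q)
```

e=2: <4, res = 0*2+2 = 2; q=2
e=4: not <4, res = 2-1 = 1; q=6
e=13: not <4, res = 1-1 = 0; q=19
e=6: not <4, res = 0-1 = -1; q=25
e=3: <4, res = (-1)*2+3 = 1; q=26
e=2: <4, res = 1*2+2 = 4; q=27
e=-3: <4, res = 4*2+(-3) = 5; q=28
e=14: not <4, res = 5-1 = 4; q=42
res-q = 4-42 = -38

-38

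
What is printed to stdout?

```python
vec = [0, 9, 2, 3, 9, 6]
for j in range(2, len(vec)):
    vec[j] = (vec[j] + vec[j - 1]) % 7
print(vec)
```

j=2: vec[2] = (2+9)%7 = 4 → [0, 9, 4, 3, 9, 6]
j=3: vec[3] = (3+4)%7 = 0 → [0, 9, 4, 0, 9, 6]
j=4: vec[4] = (9+0)%7 = 2 → [0, 9, 4, 0, 2, 6]
j=5: vec[5] = (6+2)%7 = 1 → [0, 9, 4, 0, 2, 1]

[0, 9, 4, 0, 2, 1]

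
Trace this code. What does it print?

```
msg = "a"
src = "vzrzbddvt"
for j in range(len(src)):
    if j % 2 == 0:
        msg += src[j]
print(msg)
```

avrbdt

j=0: add 'v' → 'av'
j=1: skip
j=2: add 'r' → 'avr'
j=3: skip
j=4: add 'b' → 'avrb'
j=5: skip
j=6: add 'd' → 'avrbd'
j=7: skip
j=8: add 't' → 'avrbdt'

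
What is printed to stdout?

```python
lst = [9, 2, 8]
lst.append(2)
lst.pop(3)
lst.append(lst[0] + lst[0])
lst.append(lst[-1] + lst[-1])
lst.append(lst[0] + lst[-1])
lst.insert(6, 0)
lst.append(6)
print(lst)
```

[9, 2, 8, 18, 36, 45, 0, 6]

append 2 → [9, 2, 8, 2]
pop(3) removes 2 → [9, 2, 8]
append lst[0]+lst[0] = 9+9 = 18 → [9, 2, 8, 18]
append lst[-1]+lst[-1] = 18+18 = 36 → [9, 2, 8, 18, 36]
append lst[0]+lst[-1] = 9+36 = 45 → [9, 2, 8, 18, 36, 45]
insert 0 at 6 → [9, 2, 8, 18, 36, 45, 0]
append 6 → [9, 2, 8, 18, 36, 45, 0, 6]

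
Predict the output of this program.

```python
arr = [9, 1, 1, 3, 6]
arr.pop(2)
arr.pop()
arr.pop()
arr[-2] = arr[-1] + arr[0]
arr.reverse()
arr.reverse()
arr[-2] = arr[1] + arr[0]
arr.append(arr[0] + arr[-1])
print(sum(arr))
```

pop(2) removes 1 → [9, 1, 3, 6]
pop() removes 6 → [9, 1, 3]
pop() removes 3 → [9, 1]
arr[-2] = arr[-1]+arr[0] = 1+9 = 10 → [10, 1]
reverse → [1, 10]
reverse → [10, 1]
arr[-2] = arr[1]+arr[0] = 1+10 = 11 → [11, 1]
append arr[0]+arr[-1] = 11+1 = 12 → [11, 1, 12]
sum = 24

24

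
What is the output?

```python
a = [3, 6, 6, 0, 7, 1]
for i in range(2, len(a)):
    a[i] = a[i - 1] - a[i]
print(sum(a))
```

i=2: a[2] = 6-6 = 0 → [3, 6, 0, 0, 7, 1]
i=3: a[3] = 0-0 = 0 → [3, 6, 0, 0, 7, 1]
i=4: a[4] = 0-7 = -7 → [3, 6, 0, 0, -7, 1]
i=5: a[5] = (-7)-1 = -8 → [3, 6, 0, 0, -7, -8]
sum = -6

-6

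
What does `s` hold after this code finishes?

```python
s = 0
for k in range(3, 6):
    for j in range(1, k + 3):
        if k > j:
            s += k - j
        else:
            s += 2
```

37

k=3,j=1: 3>1, s = 0+2 = 2
k=3,j=2: 3>2, s = 2+1 = 3
k=3,j=3: not 3>3, s = 3+2 = 5
k=3,j=4: not 3>4, s = 5+2 = 7
k=3,j=5: not 3>5, s = 7+2 = 9
k=4,j=1: 4>1, s = 9+3 = 12
k=4,j=2: 4>2, s = 12+2 = 14
k=4,j=3: 4>3, s = 14+1 = 15
k=4,j=4: not 4>4, s = 15+2 = 17
k=4,j=5: not 4>5, s = 17+2 = 19
k=4,j=6: not 4>6, s = 19+2 = 21
k=5,j=1: 5>1, s = 21+4 = 25
k=5,j=2: 5>2, s = 25+3 = 28
k=5,j=3: 5>3, s = 28+2 = 30
k=5,j=4: 5>4, s = 30+1 = 31
k=5,j=5: not 5>5, s = 31+2 = 33
k=5,j=6: not 5>6, s = 33+2 = 35
k=5,j=7: not 5>7, s = 35+2 = 37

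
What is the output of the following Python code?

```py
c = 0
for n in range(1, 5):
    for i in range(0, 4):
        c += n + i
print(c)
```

n=1,i=0: c = 0+1 = 1
n=1,i=1: c = 1+2 = 3
n=1,i=2: c = 3+3 = 6
n=1,i=3: c = 6+4 = 10
n=2,i=0: c = 10+2 = 12
n=2,i=1: c = 12+3 = 15
n=2,i=2: c = 15+4 = 19
n=2,i=3: c = 19+5 = 24
n=3,i=0: c = 24+3 = 27
n=3,i=1: c = 27+4 = 31
n=3,i=2: c = 31+5 = 36
n=3,i=3: c = 36+6 = 42
n=4,i=0: c = 42+4 = 46
n=4,i=1: c = 46+5 = 51
n=4,i=2: c = 51+6 = 57
n=4,i=3: c = 57+7 = 64

64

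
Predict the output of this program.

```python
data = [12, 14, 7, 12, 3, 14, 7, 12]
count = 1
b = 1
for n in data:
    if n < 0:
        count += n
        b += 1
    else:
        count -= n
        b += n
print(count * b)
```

-6560

n=12: not <0, count = 1-12 = -11; b=13
n=14: not <0, count = (-11)-14 = -25; b=27
n=7: not <0, count = (-25)-7 = -32; b=34
n=12: not <0, count = (-32)-12 = -44; b=46
n=3: not <0, count = (-44)-3 = -47; b=49
n=14: not <0, count = (-47)-14 = -61; b=63
n=7: not <0, count = (-61)-7 = -68; b=70
n=12: not <0, count = (-68)-12 = -80; b=82
count*b = (-80)*82 = -6560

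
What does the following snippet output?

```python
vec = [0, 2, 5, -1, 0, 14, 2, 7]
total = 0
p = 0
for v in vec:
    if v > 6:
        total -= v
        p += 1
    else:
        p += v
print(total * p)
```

v=0: not >6; p=0
v=2: not >6; p=2
v=5: not >6; p=7
v=-1: not >6; p=6
v=0: not >6; p=6
v=14: >6, total = 0-14 = -14; p=7
v=2: not >6; p=9
v=7: >6, total = (-14)-7 = -21; p=10
total*p = (-21)*10 = -210

-210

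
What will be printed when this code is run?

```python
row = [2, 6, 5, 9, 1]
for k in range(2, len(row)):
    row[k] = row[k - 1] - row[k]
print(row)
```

[2, 6, 1, -8, -9]

k=2: row[2] = 6-5 = 1 → [2, 6, 1, 9, 1]
k=3: row[3] = 1-9 = -8 → [2, 6, 1, -8, 1]
k=4: row[4] = (-8)-1 = -9 → [2, 6, 1, -8, -9]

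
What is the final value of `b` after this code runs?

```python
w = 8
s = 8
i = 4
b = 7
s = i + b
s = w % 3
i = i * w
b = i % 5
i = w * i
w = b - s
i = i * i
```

s = 4+7 = 11
s = 8%3 = 2
i = 4*8 = 32
b = 32%5 = 2
i = 8*32 = 256
w = 2-2 = 0
i = 256*256 = 65536

2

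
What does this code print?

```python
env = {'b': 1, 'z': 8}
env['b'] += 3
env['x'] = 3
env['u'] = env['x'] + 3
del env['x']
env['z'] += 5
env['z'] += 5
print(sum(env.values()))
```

env['b'] = 1+3 = 4 → {'b': 4, 'z': 8}
env['x'] = 3 → {'b': 4, 'z': 8, 'x': 3}
env['u'] = env['x']+3 = 6 → {'b': 4, 'z': 8, 'x': 3, 'u': 6}
del 'x' → {'b': 4, 'z': 8, 'u': 6}
env['z'] = 8+5 = 13 → {'b': 4, 'z': 13, 'u': 6}
env['z'] = 13+5 = 18 → {'b': 4, 'z': 18, 'u': 6}
sum of values = 28

28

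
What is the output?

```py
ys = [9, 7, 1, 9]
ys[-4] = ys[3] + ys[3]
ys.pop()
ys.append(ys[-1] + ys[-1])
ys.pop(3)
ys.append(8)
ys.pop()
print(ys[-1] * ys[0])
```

18

ys[-4] = ys[3]+ys[3] = 9+9 = 18 → [18, 7, 1, 9]
pop() removes 9 → [18, 7, 1]
append ys[-1]+ys[-1] = 1+1 = 2 → [18, 7, 1, 2]
pop(3) removes 2 → [18, 7, 1]
append 8 → [18, 7, 1, 8]
pop() removes 8 → [18, 7, 1]
ys[-1]*ys[0] = 1*18 = 18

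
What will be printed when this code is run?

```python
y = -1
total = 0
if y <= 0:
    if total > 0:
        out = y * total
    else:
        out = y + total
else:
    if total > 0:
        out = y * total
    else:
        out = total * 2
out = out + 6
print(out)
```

5

y=-1, total=0
y <= 0 is True; total > 0 is False
→ out = y + total = -1
out = (-1)+6 = 5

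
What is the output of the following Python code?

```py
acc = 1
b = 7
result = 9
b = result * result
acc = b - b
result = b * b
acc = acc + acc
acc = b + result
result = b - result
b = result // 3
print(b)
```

b = 9*9 = 81
acc = 81-81 = 0
result = 81*81 = 6561
acc = 0+0 = 0
acc = 81+6561 = 6642
result = 81-6561 = -6480
b = (-6480)//3 = -2160

-2160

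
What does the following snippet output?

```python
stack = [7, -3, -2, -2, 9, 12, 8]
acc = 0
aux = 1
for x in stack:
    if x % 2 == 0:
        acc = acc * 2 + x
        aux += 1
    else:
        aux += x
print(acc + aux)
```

26

x=7: not even; aux=8
x=-3: not even; aux=5
x=-2: even, acc = 0*2+(-2) = -2; aux=6
x=-2: even, acc = (-2)*2+(-2) = -6; aux=7
x=9: not even; aux=16
x=12: even, acc = (-6)*2+12 = 0; aux=17
x=8: even, acc = 0*2+8 = 8; aux=18
acc+aux = 8+18 = 26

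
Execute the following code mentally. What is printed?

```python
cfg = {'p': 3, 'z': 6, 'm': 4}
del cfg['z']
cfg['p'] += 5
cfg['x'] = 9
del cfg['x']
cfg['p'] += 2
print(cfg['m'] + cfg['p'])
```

del 'z' → {'p': 3, 'm': 4}
cfg['p'] = 3+5 = 8 → {'p': 8, 'm': 4}
cfg['x'] = 9 → {'p': 8, 'm': 4, 'x': 9}
del 'x' → {'p': 8, 'm': 4}
cfg['p'] = 8+2 = 10 → {'p': 10, 'm': 4}
cfg['m']+cfg['p'] = 4+10 = 14

14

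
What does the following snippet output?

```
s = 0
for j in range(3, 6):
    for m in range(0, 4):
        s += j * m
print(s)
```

72

j=3,m=0: s = 0+0 = 0
j=3,m=1: s = 0+3 = 3
j=3,m=2: s = 3+6 = 9
j=3,m=3: s = 9+9 = 18
j=4,m=0: s = 18+0 = 18
j=4,m=1: s = 18+4 = 22
j=4,m=2: s = 22+8 = 30
j=4,m=3: s = 30+12 = 42
j=5,m=0: s = 42+0 = 42
j=5,m=1: s = 42+5 = 47
j=5,m=2: s = 47+10 = 57
j=5,m=3: s = 57+15 = 72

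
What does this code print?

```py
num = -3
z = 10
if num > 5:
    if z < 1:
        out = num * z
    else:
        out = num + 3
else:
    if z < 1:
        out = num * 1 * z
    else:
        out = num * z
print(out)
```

num=-3, z=10
num > 5 is False; z < 1 is False
→ out = num * z = -30

-30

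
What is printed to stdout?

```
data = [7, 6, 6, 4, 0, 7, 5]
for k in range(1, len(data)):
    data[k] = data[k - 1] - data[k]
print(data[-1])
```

-21

k=1: data[1] = 7-6 = 1 → [7, 1, 6, 4, 0, 7, 5]
k=2: data[2] = 1-6 = -5 → [7, 1, -5, 4, 0, 7, 5]
k=3: data[3] = (-5)-4 = -9 → [7, 1, -5, -9, 0, 7, 5]
k=4: data[4] = (-9)-0 = -9 → [7, 1, -5, -9, -9, 7, 5]
k=5: data[5] = (-9)-7 = -16 → [7, 1, -5, -9, -9, -16, 5]
k=6: data[6] = (-16)-5 = -21 → [7, 1, -5, -9, -9, -16, -21]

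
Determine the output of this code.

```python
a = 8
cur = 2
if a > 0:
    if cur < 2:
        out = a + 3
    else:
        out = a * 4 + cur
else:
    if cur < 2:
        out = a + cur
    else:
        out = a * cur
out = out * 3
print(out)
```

a=8, cur=2
a > 0 is True; cur < 2 is False
→ out = a * 4 + cur = 34
out = 34*3 = 102

102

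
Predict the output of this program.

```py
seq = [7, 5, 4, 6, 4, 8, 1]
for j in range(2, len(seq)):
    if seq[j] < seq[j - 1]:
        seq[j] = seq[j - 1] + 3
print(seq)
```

[7, 5, 8, 11, 14, 17, 20]

j=2: 4<5, seq[2] = 5+3 = 8 → [7, 5, 8, 6, 4, 8, 1]
j=3: 6<8, seq[3] = 8+3 = 11 → [7, 5, 8, 11, 4, 8, 1]
j=4: 4<11, seq[4] = 11+3 = 14 → [7, 5, 8, 11, 14, 8, 1]
j=5: 8<14, seq[5] = 14+3 = 17 → [7, 5, 8, 11, 14, 17, 1]
j=6: 1<17, seq[6] = 17+3 = 20 → [7, 5, 8, 11, 14, 17, 20]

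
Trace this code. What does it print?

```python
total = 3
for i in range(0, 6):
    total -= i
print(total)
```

-12

i=0: total = 3-0 = 3
i=1: total = 3-1 = 2
i=2: total = 2-2 = 0
i=3: total = 0-3 = -3
i=4: total = (-3)-4 = -7
i=5: total = (-7)-5 = -12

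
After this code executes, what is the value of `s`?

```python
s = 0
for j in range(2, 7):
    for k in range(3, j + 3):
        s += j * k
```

j=2,k=3: s = 0+6 = 6
j=2,k=4: s = 6+8 = 14
j=3,k=3: s = 14+9 = 23
j=3,k=4: s = 23+12 = 35
j=3,k=5: s = 35+15 = 50
j=4,k=3: s = 50+12 = 62
j=4,k=4: s = 62+16 = 78
j=4,k=5: s = 78+20 = 98
j=4,k=6: s = 98+24 = 122
j=5,k=3: s = 122+15 = 137
j=5,k=4: s = 137+20 = 157
j=5,k=5: s = 157+25 = 182
j=5,k=6: s = 182+30 = 212
j=5,k=7: s = 212+35 = 247
j=6,k=3: s = 247+18 = 265
j=6,k=4: s = 265+24 = 289
j=6,k=5: s = 289+30 = 319
j=6,k=6: s = 319+36 = 355
j=6,k=7: s = 355+42 = 397
j=6,k=8: s = 397+48 = 445

445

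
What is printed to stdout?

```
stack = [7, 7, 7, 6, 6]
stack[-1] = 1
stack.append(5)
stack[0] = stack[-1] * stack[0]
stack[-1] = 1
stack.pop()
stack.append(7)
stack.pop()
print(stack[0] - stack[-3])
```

stack[-1] = 1 → [7, 7, 7, 6, 1]
append 5 → [7, 7, 7, 6, 1, 5]
stack[0] = stack[-1]*stack[0] = 5*7 = 35 → [35, 7, 7, 6, 1, 5]
stack[-1] = 1 → [35, 7, 7, 6, 1, 1]
pop() removes 1 → [35, 7, 7, 6, 1]
append 7 → [35, 7, 7, 6, 1, 7]
pop() removes 7 → [35, 7, 7, 6, 1]
stack[0]-stack[-3] = 35-7 = 28

28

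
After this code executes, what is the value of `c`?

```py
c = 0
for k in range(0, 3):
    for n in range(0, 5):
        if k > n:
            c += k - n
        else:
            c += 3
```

k=0,n=0: not 0>0, c = 0+3 = 3
k=0,n=1: not 0>1, c = 3+3 = 6
k=0,n=2: not 0>2, c = 6+3 = 9
k=0,n=3: not 0>3, c = 9+3 = 12
k=0,n=4: not 0>4, c = 12+3 = 15
k=1,n=0: 1>0, c = 15+1 = 16
k=1,n=1: not 1>1, c = 16+3 = 19
k=1,n=2: not 1>2, c = 19+3 = 22
k=1,n=3: not 1>3, c = 22+3 = 25
k=1,n=4: not 1>4, c = 25+3 = 28
k=2,n=0: 2>0, c = 28+2 = 30
k=2,n=1: 2>1, c = 30+1 = 31
k=2,n=2: not 2>2, c = 31+3 = 34
k=2,n=3: not 2>3, c = 34+3 = 37
k=2,n=4: not 2>4, c = 37+3 = 40

40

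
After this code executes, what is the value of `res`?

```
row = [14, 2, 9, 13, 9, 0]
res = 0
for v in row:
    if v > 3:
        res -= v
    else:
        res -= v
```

v=14: >3, res = 0-14 = -14
v=2: not >3, res = (-14)-2 = -16
v=9: >3, res = (-16)-9 = -25
v=13: >3, res = (-25)-13 = -38
v=9: >3, res = (-38)-9 = -47
v=0: not >3, res = (-47)-0 = -47

-47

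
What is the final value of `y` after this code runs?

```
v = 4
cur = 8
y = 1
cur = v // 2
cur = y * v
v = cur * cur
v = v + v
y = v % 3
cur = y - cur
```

2

cur = 4//2 = 2
cur = 1*4 = 4
v = 4*4 = 16
v = 16+16 = 32
y = 32%3 = 2
cur = 2-4 = -2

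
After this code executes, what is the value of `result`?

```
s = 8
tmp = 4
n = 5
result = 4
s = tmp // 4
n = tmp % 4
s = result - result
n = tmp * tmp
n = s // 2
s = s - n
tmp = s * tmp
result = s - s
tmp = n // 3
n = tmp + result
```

s = 4//4 = 1
n = 4%4 = 0
s = 4-4 = 0
n = 4*4 = 16
n = 0//2 = 0
s = 0-0 = 0
tmp = 0*4 = 0
result = 0-0 = 0
tmp = 0//3 = 0
n = 0+0 = 0

0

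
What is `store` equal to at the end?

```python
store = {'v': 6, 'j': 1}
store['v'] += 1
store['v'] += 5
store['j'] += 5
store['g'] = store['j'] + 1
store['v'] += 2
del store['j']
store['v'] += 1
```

{'v': 15, 'g': 7}

store['v'] = 6+1 = 7 → {'v': 7, 'j': 1}
store['v'] = 7+5 = 12 → {'v': 12, 'j': 1}
store['j'] = 1+5 = 6 → {'v': 12, 'j': 6}
store['g'] = store['j']+1 = 7 → {'v': 12, 'j': 6, 'g': 7}
store['v'] = 12+2 = 14 → {'v': 14, 'j': 6, 'g': 7}
del 'j' → {'v': 14, 'g': 7}
store['v'] = 14+1 = 15 → {'v': 15, 'g': 7}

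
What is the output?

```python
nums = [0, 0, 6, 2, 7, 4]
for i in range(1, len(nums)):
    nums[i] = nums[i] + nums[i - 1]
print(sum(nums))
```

i=1: nums[1] = 0+0 = 0 → [0, 0, 6, 2, 7, 4]
i=2: nums[2] = 6+0 = 6 → [0, 0, 6, 2, 7, 4]
i=3: nums[3] = 2+6 = 8 → [0, 0, 6, 8, 7, 4]
i=4: nums[4] = 7+8 = 15 → [0, 0, 6, 8, 15, 4]
i=5: nums[5] = 4+15 = 19 → [0, 0, 6, 8, 15, 19]
sum = 48

48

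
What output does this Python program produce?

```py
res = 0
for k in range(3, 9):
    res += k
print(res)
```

33

k=3: res = 0+3 = 3
k=4: res = 3+4 = 7
k=5: res = 7+5 = 12
k=6: res = 12+6 = 18
k=7: res = 18+7 = 25
k=8: res = 25+8 = 33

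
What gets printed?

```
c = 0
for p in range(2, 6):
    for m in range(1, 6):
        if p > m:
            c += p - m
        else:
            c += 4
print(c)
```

60

p=2,m=1: 2>1, c = 0+1 = 1
p=2,m=2: not 2>2, c = 1+4 = 5
p=2,m=3: not 2>3, c = 5+4 = 9
p=2,m=4: not 2>4, c = 9+4 = 13
p=2,m=5: not 2>5, c = 13+4 = 17
p=3,m=1: 3>1, c = 17+2 = 19
p=3,m=2: 3>2, c = 19+1 = 20
p=3,m=3: not 3>3, c = 20+4 = 24
p=3,m=4: not 3>4, c = 24+4 = 28
p=3,m=5: not 3>5, c = 28+4 = 32
p=4,m=1: 4>1, c = 32+3 = 35
p=4,m=2: 4>2, c = 35+2 = 37
p=4,m=3: 4>3, c = 37+1 = 38
p=4,m=4: not 4>4, c = 38+4 = 42
p=4,m=5: not 4>5, c = 42+4 = 46
p=5,m=1: 5>1, c = 46+4 = 50
p=5,m=2: 5>2, c = 50+3 = 53
p=5,m=3: 5>3, c = 53+2 = 55
p=5,m=4: 5>4, c = 55+1 = 56
p=5,m=5: not 5>5, c = 56+4 = 60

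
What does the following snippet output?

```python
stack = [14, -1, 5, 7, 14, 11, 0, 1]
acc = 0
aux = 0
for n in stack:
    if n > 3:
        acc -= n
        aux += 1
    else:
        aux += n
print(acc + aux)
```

n=14: >3, acc = 0-14 = -14; aux=1
n=-1: not >3; aux=0
n=5: >3, acc = (-14)-5 = -19; aux=1
n=7: >3, acc = (-19)-7 = -26; aux=2
n=14: >3, acc = (-26)-14 = -40; aux=3
n=11: >3, acc = (-40)-11 = -51; aux=4
n=0: not >3; aux=4
n=1: not >3; aux=5
acc+aux = (-51)+5 = -46

-46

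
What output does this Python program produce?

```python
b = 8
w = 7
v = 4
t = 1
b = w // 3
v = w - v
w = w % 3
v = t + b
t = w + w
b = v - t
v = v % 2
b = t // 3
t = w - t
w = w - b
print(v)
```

b = 7//3 = 2
v = 7-4 = 3
w = 7%3 = 1
v = 1+2 = 3
t = 1+1 = 2
b = 3-2 = 1
v = 3%2 = 1
b = 2//3 = 0
t = 1-2 = -1
w = 1-0 = 1

1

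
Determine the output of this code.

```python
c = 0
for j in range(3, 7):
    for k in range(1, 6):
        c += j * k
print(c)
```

270

j=3,k=1: c = 0+3 = 3
j=3,k=2: c = 3+6 = 9
j=3,k=3: c = 9+9 = 18
j=3,k=4: c = 18+12 = 30
j=3,k=5: c = 30+15 = 45
j=4,k=1: c = 45+4 = 49
j=4,k=2: c = 49+8 = 57
j=4,k=3: c = 57+12 = 69
j=4,k=4: c = 69+16 = 85
j=4,k=5: c = 85+20 = 105
j=5,k=1: c = 105+5 = 110
j=5,k=2: c = 110+10 = 120
j=5,k=3: c = 120+15 = 135
j=5,k=4: c = 135+20 = 155
j=5,k=5: c = 155+25 = 180
j=6,k=1: c = 180+6 = 186
j=6,k=2: c = 186+12 = 198
j=6,k=3: c = 198+18 = 216
j=6,k=4: c = 216+24 = 240
j=6,k=5: c = 240+30 = 270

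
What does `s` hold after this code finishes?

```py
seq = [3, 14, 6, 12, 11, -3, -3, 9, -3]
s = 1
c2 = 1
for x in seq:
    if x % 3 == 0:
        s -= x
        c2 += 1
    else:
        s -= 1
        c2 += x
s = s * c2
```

x=3: %3==0, s = 1-3 = -2; c2=2
x=14: not %3==0, s = (-2)-1 = -3; c2=16
x=6: %3==0, s = (-3)-6 = -9; c2=17
x=12: %3==0, s = (-9)-12 = -21; c2=18
x=11: not %3==0, s = (-21)-1 = -22; c2=29
x=-3: %3==0, s = (-22)-(-3) = -19; c2=30
x=-3: %3==0, s = (-19)-(-3) = -16; c2=31
x=9: %3==0, s = (-16)-9 = -25; c2=32
x=-3: %3==0, s = (-25)-(-3) = -22; c2=33
s*c2 = (-22)*33 = -726

-726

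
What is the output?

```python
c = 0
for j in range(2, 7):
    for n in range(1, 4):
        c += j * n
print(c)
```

120

j=2,n=1: c = 0+2 = 2
j=2,n=2: c = 2+4 = 6
j=2,n=3: c = 6+6 = 12
j=3,n=1: c = 12+3 = 15
j=3,n=2: c = 15+6 = 21
j=3,n=3: c = 21+9 = 30
j=4,n=1: c = 30+4 = 34
j=4,n=2: c = 34+8 = 42
j=4,n=3: c = 42+12 = 54
j=5,n=1: c = 54+5 = 59
j=5,n=2: c = 59+10 = 69
j=5,n=3: c = 69+15 = 84
j=6,n=1: c = 84+6 = 90
j=6,n=2: c = 90+12 = 102
j=6,n=3: c = 102+18 = 120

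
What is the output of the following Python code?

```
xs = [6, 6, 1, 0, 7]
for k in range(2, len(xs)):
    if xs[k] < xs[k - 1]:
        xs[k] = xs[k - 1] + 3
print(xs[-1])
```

15

k=2: 1<6, xs[2] = 6+3 = 9 → [6, 6, 9, 0, 7]
k=3: 0<9, xs[3] = 9+3 = 12 → [6, 6, 9, 12, 7]
k=4: 7<12, xs[4] = 12+3 = 15 → [6, 6, 9, 12, 15]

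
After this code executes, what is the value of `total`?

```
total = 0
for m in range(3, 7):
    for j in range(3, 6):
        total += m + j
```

m=3,j=3: total = 0+6 = 6
m=3,j=4: total = 6+7 = 13
m=3,j=5: total = 13+8 = 21
m=4,j=3: total = 21+7 = 28
m=4,j=4: total = 28+8 = 36
m=4,j=5: total = 36+9 = 45
m=5,j=3: total = 45+8 = 53
m=5,j=4: total = 53+9 = 62
m=5,j=5: total = 62+10 = 72
m=6,j=3: total = 72+9 = 81
m=6,j=4: total = 81+10 = 91
m=6,j=5: total = 91+11 = 102

102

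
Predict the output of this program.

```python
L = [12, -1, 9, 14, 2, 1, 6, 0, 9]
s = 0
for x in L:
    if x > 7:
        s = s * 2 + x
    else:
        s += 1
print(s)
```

x=12: >7, s = 0*2+12 = 12
x=-1: not >7, s = 12+1 = 13
x=9: >7, s = 13*2+9 = 35
x=14: >7, s = 35*2+14 = 84
x=2: not >7, s = 84+1 = 85
x=1: not >7, s = 85+1 = 86
x=6: not >7, s = 86+1 = 87
x=0: not >7, s = 87+1 = 88
x=9: >7, s = 88*2+9 = 185

185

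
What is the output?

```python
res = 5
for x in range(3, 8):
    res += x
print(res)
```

30

x=3: res = 5+3 = 8
x=4: res = 8+4 = 12
x=5: res = 12+5 = 17
x=6: res = 17+6 = 23
x=7: res = 23+7 = 30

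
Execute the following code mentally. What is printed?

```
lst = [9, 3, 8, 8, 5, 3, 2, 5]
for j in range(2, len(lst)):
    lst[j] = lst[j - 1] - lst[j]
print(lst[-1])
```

j=2: lst[2] = 3-8 = -5 → [9, 3, -5, 8, 5, 3, 2, 5]
j=3: lst[3] = (-5)-8 = -13 → [9, 3, -5, -13, 5, 3, 2, 5]
j=4: lst[4] = (-13)-5 = -18 → [9, 3, -5, -13, -18, 3, 2, 5]
j=5: lst[5] = (-18)-3 = -21 → [9, 3, -5, -13, -18, -21, 2, 5]
j=6: lst[6] = (-21)-2 = -23 → [9, 3, -5, -13, -18, -21, -23, 5]
j=7: lst[7] = (-23)-5 = -28 → [9, 3, -5, -13, -18, -21, -23, -28]

-28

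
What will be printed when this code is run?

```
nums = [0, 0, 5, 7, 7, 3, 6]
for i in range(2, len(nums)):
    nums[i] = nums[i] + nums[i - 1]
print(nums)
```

[0, 0, 5, 12, 19, 22, 28]

i=2: nums[2] = 5+0 = 5 → [0, 0, 5, 7, 7, 3, 6]
i=3: nums[3] = 7+5 = 12 → [0, 0, 5, 12, 7, 3, 6]
i=4: nums[4] = 7+12 = 19 → [0, 0, 5, 12, 19, 3, 6]
i=5: nums[5] = 3+19 = 22 → [0, 0, 5, 12, 19, 22, 6]
i=6: nums[6] = 6+22 = 28 → [0, 0, 5, 12, 19, 22, 28]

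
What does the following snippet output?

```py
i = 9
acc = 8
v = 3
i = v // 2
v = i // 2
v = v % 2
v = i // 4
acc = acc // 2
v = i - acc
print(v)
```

-3

i = 3//2 = 1
v = 1//2 = 0
v = 0%2 = 0
v = 1//4 = 0
acc = 8//2 = 4
v = 1-4 = -3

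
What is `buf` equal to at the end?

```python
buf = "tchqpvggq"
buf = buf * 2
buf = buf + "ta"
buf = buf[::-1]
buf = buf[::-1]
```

'tchqpvggqtchqpvggqta'

repeat ×2 → 'tchqpvggqtchqpvggq'
+ 'ta' → 'tchqpvggqtchqpvggqta'
reverse → 'atqggvpqhctqggvpqhct'
reverse → 'tchqpvggqtchqpvggqta'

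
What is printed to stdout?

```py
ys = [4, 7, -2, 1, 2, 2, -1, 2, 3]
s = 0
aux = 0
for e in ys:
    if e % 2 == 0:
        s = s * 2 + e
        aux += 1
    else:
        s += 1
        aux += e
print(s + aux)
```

e=4: even, s = 0*2+4 = 4; aux=1
e=7: not even, s = 4+1 = 5; aux=8
e=-2: even, s = 5*2+(-2) = 8; aux=9
e=1: not even, s = 8+1 = 9; aux=10
e=2: even, s = 9*2+2 = 20; aux=11
e=2: even, s = 20*2+2 = 42; aux=12
e=-1: not even, s = 42+1 = 43; aux=11
e=2: even, s = 43*2+2 = 88; aux=12
e=3: not even, s = 88+1 = 89; aux=15
s+aux = 89+15 = 104

104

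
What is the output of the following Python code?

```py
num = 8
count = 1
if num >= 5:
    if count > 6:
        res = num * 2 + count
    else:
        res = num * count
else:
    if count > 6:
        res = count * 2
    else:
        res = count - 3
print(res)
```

num=8, count=1
num >= 5 is True; count > 6 is False
→ res = num * count = 8

8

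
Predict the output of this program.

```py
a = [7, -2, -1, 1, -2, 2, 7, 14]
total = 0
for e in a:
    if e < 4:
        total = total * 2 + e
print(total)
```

-38

e=7: not <4
e=-2: <4, total = 0*2+(-2) = -2
e=-1: <4, total = (-2)*2+(-1) = -5
e=1: <4, total = (-5)*2+1 = -9
e=-2: <4, total = (-9)*2+(-2) = -20
e=2: <4, total = (-20)*2+2 = -38
e=7: not <4
e=14: not <4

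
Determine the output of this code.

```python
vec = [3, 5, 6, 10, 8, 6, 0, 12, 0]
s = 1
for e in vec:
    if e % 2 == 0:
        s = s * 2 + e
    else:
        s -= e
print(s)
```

8

e=3: not even, s = 1-3 = -2
e=5: not even, s = (-2)-5 = -7
e=6: even, s = (-7)*2+6 = -8
e=10: even, s = (-8)*2+10 = -6
e=8: even, s = (-6)*2+8 = -4
e=6: even, s = (-4)*2+6 = -2
e=0: even, s = (-2)*2+0 = -4
e=12: even, s = (-4)*2+12 = 4
e=0: even, s = 4*2+0 = 8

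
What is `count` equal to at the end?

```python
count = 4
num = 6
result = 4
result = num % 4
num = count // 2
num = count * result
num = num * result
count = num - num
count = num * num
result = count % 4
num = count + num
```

result = 6%4 = 2
num = 4//2 = 2
num = 4*2 = 8
num = 8*2 = 16
count = 16-16 = 0
count = 16*16 = 256
result = 256%4 = 0
num = 256+16 = 272

256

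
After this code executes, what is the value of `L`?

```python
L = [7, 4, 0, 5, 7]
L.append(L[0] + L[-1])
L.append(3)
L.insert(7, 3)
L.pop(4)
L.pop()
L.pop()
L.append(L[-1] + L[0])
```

[7, 4, 0, 5, 14, 21]

append L[0]+L[-1] = 7+7 = 14 → [7, 4, 0, 5, 7, 14]
append 3 → [7, 4, 0, 5, 7, 14, 3]
insert 3 at 7 → [7, 4, 0, 5, 7, 14, 3, 3]
pop(4) removes 7 → [7, 4, 0, 5, 14, 3, 3]
pop() removes 3 → [7, 4, 0, 5, 14, 3]
pop() removes 3 → [7, 4, 0, 5, 14]
append L[-1]+L[0] = 14+7 = 21 → [7, 4, 0, 5, 14, 21]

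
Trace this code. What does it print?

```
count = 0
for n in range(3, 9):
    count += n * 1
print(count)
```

33

n=3: count = 0+3*1 = 3
n=4: count = 3+4*1 = 7
n=5: count = 7+5*1 = 12
n=6: count = 12+6*1 = 18
n=7: count = 18+7*1 = 25
n=8: count = 25+8*1 = 33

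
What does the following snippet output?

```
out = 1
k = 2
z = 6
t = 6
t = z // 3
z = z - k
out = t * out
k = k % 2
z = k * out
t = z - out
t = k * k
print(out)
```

2

t = 6//3 = 2
z = 6-2 = 4
out = 2*1 = 2
k = 2%2 = 0
z = 0*2 = 0
t = 0-2 = -2
t = 0*0 = 0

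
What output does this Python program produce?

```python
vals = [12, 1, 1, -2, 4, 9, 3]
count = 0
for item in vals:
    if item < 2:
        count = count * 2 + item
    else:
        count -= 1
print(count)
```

-7

item=12: not <2, count = 0-1 = -1
item=1: <2, count = (-1)*2+1 = -1
item=1: <2, count = (-1)*2+1 = -1
item=-2: <2, count = (-1)*2+(-2) = -4
item=4: not <2, count = (-4)-1 = -5
item=9: not <2, count = (-5)-1 = -6
item=3: not <2, count = (-6)-1 = -7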